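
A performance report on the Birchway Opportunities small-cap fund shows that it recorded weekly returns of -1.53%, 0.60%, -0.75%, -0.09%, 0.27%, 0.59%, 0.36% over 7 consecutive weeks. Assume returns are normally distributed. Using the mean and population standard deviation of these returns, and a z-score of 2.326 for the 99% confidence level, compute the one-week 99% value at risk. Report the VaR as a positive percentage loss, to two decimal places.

1.79

μ = (-1.53 + 0.6 − 0.75 − 0.09 + 0.27 + 0.59 + 0.36) / 7 = -0.550 / 7 = -0.0786%
Σ(r − μ)² = (-1.53 − (-0.0786))² + (0.6 − (-0.0786))² + (-0.75 − (-0.0786))² + … = 3.7789
population σ = √(3.7789 / 7) = √0.5398 = 0.7347%
VaR = −(μ − z·σ) = −(-0.0786 − 2.326 × 0.7347) = −(-1.7875) = 1.7875%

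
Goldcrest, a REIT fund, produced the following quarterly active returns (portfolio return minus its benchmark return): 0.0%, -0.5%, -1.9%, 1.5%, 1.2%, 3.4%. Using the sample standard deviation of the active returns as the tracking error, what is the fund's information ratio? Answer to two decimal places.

Mean return μ = 3.70 / 6 = 0.6167%
Sample σ = √[Σ(r − μ)² / 5] = √[16.8283 / 5] = √3.3657 = 1.8346%
IR = μ / tracking error = 0.6167 / 1.8346 = 0.3361

0.34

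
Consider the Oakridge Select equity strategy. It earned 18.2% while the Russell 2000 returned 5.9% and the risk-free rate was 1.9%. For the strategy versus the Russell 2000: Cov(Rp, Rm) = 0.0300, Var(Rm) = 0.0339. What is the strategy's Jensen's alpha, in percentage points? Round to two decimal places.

β = Cov / Var = 0.0300 / 0.0339 = 0.8850
E[R] = Rf + β(Rm − Rf) = 1.9% + 0.8850 × (5.9% − 1.9%) = 5.4400%
α = Rp − E[R] = 18.2% − 5.4400% = 12.7600

12.76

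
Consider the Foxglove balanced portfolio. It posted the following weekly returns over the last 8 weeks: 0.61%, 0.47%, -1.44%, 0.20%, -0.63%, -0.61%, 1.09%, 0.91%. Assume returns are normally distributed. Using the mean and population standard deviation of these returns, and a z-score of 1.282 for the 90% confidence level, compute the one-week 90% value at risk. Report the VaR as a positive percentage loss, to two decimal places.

0.98

Mean return μ = 0.600 / 8 = 0.0750%
Population std dev = √[5.4468 / 8] = 0.8251%
VaR = −(μ − z·σ) = −(0.0750 − 1.282 × 0.8251) = −(-0.9828) = 0.9828%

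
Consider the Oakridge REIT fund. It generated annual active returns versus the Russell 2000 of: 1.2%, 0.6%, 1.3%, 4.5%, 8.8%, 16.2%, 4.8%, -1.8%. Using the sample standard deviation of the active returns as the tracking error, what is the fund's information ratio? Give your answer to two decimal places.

0.77

r̄ = (1.2 + 0.6 + 1.3 + 4.5 + 8.8 + 16.2 + 4.8 − 1.8) / 8 = 4.4500%
Σ(r − r̄)² = 231.4800; sample σ = √(231.4800/7) = 5.7505%
IR = r̄ / tracking error = 4.4500 / 5.7505 = 0.7738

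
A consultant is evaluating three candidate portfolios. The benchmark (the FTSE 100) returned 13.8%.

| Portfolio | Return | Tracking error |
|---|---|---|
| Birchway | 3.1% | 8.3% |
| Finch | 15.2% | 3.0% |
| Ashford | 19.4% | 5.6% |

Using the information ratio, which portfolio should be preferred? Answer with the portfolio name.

Ashford

Birchway: IR = (3.1% − 13.8%) / 8.3% = -1.289
Finch: IR = (15.2% − 13.8%) / 3.0% = 0.467
Ashford: IR = (19.4% − 13.8%) / 5.6% = 1.000
Highest: Ashford (1.000).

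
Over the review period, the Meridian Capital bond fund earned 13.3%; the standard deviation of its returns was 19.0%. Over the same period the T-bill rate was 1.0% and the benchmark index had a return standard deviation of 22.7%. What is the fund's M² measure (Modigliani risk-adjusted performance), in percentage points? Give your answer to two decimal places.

15.70

Sharpe = (Rp − Rf) / σp = (13.3% − 1.0%) / 19.0% = 0.6474
M² = Rf + Sharpe × σm = 1.0% + 0.6474 × 22.7% = 15.6960%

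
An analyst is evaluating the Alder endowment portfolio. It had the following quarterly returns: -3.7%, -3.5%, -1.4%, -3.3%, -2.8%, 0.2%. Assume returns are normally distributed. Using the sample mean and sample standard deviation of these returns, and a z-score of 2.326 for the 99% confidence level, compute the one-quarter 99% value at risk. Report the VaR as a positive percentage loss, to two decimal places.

5.96

Mean return r̄ = -14.50 / 6 = -2.4167%
Σ(r − r̄)² = (-3.7 − (-2.4167))² + (-3.5 − (-2.4167))² + (-1.4 − (-2.4167))² + … = 11.6283
σ = √[11.6283 / 5] = 1.5250%
VaR = −(r̄ − z·σ) = −(-2.4167 − 2.326 × 1.5250) = −(-5.9639) = 5.9639%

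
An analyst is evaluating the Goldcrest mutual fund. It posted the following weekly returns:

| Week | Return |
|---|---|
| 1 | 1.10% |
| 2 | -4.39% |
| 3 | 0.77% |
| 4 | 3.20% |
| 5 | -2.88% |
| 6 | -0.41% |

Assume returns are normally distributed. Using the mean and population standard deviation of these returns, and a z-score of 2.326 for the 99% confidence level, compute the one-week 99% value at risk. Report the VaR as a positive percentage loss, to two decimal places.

r̄ = (1.1 − 4.39 + 0.77 + 3.2 − 2.88 − 0.41) / 6 = -0.4350%
Population std dev = √[38.6422 / 6] = 2.5378%
VaR = −(r̄ − z·σ) = −(-0.4350 − 2.326 × 2.5378) = −(-6.3379) = 6.3379%

6.34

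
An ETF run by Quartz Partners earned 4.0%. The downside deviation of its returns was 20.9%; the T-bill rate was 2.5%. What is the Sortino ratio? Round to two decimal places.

Sortino = (Rp − Rf) / σd = (4.0% − 2.5%) / 20.9% = 1.50% / 20.9% = 0.0718

0.07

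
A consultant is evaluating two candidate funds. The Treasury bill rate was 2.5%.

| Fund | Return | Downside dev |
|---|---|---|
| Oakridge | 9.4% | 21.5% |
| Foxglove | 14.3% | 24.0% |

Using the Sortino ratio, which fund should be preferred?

Oakridge: Sortino ratio = (9.4% − 2.5%) / 21.5% = 0.321
Foxglove: Sortino ratio = (14.3% − 2.5%) / 24.0% = 0.492
Highest: Foxglove (0.492).

Foxglove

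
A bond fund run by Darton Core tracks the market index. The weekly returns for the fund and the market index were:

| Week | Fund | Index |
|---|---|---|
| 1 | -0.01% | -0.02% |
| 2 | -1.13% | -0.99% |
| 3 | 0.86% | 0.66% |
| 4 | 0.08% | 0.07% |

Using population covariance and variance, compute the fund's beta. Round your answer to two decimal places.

r̄p = -0.0500%,  r̄m = -0.0700%
Cov = Σ(rp − r̄p)(rm − r̄m) / 4 = 0.4195
Var(rm) = Σ(rm − r̄m)² / 4 = 0.3504
β = Cov / Var = 0.4195 / 0.3504 = 1.1972

1.20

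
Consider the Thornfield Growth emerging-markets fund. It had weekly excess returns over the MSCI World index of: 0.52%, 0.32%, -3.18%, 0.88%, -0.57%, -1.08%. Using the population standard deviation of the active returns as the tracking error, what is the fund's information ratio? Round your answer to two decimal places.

-0.38

μ = (0.52 + 0.32 − 3.18 + 0.88 − 0.57 − 1.08) / 6 = -3.110 / 6 = -0.5183%
Population std dev = √[11.1389 / 6] = 1.3625%
IR = μ / tracking error = -0.5183 / 1.3625 = -0.3804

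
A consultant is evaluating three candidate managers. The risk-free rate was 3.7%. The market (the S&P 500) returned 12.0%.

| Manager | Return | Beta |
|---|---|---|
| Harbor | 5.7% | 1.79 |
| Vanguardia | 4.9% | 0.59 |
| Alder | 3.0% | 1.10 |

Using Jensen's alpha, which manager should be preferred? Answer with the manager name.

Vanguardia

Harbor: α = 5.7% − [3.7% + 1.79 × (12.0% − 3.7%)] = -12.857
Vanguardia: α = 4.9% − [3.7% + 0.59 × (12.0% − 3.7%)] = -3.697
Alder: α = 3.0% − [3.7% + 1.10 × (12.0% − 3.7%)] = -9.830
Highest: Vanguardia (-3.697).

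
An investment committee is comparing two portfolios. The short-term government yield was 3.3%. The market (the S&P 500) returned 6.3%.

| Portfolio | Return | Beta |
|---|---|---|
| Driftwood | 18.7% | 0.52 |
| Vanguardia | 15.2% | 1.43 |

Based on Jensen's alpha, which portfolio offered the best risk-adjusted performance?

Driftwood: α = 18.7% − [3.3% + 0.52 × (6.3% − 3.3%)] = 13.840
Vanguardia: α = 15.2% − [3.3% + 1.43 × (6.3% − 3.3%)] = 7.610
Highest: Driftwood (13.840).

Driftwood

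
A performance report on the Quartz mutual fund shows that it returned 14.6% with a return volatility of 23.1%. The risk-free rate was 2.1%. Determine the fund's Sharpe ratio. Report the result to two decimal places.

0.54

Sharpe = (Rp − Rf) / σp = (14.6% − 2.1%) / 23.1% = 12.50% / 23.1% = 0.5411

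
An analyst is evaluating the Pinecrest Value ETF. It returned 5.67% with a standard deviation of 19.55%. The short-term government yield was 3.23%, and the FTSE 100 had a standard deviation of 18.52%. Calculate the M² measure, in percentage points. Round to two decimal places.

5.54

Sharpe = (Rp − Rf) / σp = (5.67% − 3.23%) / 19.55% = 0.1248
M² = Rf + Sharpe × σm = 3.23% + 0.1248 × 18.52% = 5.5413%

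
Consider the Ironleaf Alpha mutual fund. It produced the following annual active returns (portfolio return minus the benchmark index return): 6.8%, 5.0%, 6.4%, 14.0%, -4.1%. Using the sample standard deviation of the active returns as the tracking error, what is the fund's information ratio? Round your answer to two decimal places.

0.87

μ = (6.8 + 5 + 6.4 + 14 − 4.1) / 5 = 5.6200%
Σ(r − μ)² = 167.0880; sample σ = √(167.0880/4) = 6.4631%
IR = μ / tracking error = 5.6200 / 6.4631 = 0.8696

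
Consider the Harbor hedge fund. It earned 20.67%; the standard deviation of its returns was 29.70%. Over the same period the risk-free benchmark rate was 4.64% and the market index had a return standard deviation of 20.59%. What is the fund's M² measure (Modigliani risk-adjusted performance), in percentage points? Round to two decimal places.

15.75

Sharpe = (Rp − Rf) / σp = (20.67% − 4.64%) / 29.70% = 0.5397
M² = Rf + Sharpe × σm = 4.64% + 0.5397 × 20.59% = 15.7524%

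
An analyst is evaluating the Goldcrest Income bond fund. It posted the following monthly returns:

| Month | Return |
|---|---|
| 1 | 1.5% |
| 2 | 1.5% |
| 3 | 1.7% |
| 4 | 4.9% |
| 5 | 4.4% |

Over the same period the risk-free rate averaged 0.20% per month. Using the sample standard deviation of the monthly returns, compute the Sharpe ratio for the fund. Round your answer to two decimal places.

r̄ = (1.5 + 1.5 + 1.7 + 4.9 + 4.4) / 5 = 2.8000%
Σ(r − r̄)² = (1.5 − 2.8000)² + (1.5 − 2.8000)² + (1.7 − 2.8000)² + … = 11.5600
sample σ = √(11.5600 / 4) = √2.8900 = 1.7000%
Sharpe = (r̄ − rf) / σ = (2.8000 − 0.2) / 1.7000 = 2.6000 / 1.7000 = 1.5294

1.53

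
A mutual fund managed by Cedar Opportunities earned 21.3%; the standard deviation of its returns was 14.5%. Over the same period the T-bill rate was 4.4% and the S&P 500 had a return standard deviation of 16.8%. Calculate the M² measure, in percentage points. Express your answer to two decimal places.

23.98

Sharpe = (Rp − Rf) / σp = (21.3% − 4.4%) / 14.5% = 1.1655
M² = Rf + Sharpe × σm = 4.4% + 1.1655 × 16.8% = 23.9804%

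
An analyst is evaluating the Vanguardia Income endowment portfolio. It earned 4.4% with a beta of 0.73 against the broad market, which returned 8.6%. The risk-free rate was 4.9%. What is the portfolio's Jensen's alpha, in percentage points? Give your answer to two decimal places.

CAPM expected return = Rf + β(Rm − Rf) = 4.9% + 0.73 × (8.6% − 4.9%) = 4.9 + 0.73 × 3.70 = 7.6010%
Jensen's α = Rp − E[R] = 4.4% − 7.6010% = -3.2010

-3.20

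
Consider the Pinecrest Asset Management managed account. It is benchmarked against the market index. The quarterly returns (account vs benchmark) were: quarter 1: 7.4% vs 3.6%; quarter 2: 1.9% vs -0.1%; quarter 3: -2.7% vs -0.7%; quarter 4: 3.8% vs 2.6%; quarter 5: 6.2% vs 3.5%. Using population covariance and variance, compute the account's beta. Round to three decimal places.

r̄p = 3.3200%,  r̄m = 1.7800%
Cov = Σ(rp − r̄p)(rm − r̄m) / 5 = 6.0744
Var(rm) = Σ(rm − r̄m)² / 5 = 3.3256
β = Cov / Var = 6.0744 / 3.3256 = 1.8266

1.827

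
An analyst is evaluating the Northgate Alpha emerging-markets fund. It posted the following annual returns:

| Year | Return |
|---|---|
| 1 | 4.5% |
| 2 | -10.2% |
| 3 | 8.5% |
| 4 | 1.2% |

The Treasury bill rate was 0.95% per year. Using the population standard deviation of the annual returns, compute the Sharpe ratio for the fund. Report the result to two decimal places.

μ = (4.5 − 10.2 + 8.5 + 1.2) / 4 = 4.00 / 4 = 1.0000%
Population std dev = √[193.9800 / 4] = 6.9638%
Sharpe = (μ − rf) / σ = (1.0000 − 0.95) / 6.9638 = 0.0500 / 6.9638 = 0.0072

0.01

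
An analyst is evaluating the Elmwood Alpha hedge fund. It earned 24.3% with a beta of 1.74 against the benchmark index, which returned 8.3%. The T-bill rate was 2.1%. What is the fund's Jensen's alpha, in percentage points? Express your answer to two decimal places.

CAPM expected return = Rf + β(Rm − Rf) = 2.1% + 1.74 × (8.3% − 2.1%) = 2.1 + 1.74 × 6.20 = 12.8880%
Jensen's α = Rp − E[R] = 24.3% − 12.8880% = 11.4120

11.41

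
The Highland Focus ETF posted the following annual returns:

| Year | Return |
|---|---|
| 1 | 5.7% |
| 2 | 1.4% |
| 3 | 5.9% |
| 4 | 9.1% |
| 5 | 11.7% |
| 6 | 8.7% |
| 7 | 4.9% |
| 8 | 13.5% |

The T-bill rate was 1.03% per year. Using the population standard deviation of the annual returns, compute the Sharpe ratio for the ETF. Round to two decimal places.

1.80

Mean return r̄ = 60.90 / 8 = 7.6125%
Population std dev = √[107.3088 / 8] = 3.6625%
Sharpe = (r̄ − rf) / σ = (7.6125 − 1.03) / 3.6625 = 6.5825 / 3.6625 = 1.7973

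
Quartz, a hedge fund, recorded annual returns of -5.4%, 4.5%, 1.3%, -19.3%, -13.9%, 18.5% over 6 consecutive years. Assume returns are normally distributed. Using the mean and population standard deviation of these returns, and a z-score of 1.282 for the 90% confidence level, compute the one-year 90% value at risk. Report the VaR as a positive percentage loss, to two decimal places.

r̄ = (-5.4 + 4.5 + 1.3 − 19.3 − 13.9 + 18.5) / 6 = -14.30 / 6 = -2.3833%
Σ(r − r̄)² = 924.9683; population σ = √(924.9683/6) = 12.4162%
VaR = −(r̄ − z·σ) = −(-2.3833 − 1.282 × 12.4162) = −(-18.3009) = 18.3009%

18.30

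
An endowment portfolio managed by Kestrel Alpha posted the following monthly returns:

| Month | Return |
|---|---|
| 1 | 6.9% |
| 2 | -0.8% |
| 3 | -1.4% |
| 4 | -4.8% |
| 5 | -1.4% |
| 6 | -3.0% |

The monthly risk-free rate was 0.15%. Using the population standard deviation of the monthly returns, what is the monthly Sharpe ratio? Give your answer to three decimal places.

Mean return r̄ = -4.50 / 6 = -0.7500%
Σ(r − r̄)² = 80.8350; population σ = √(80.8350/6) = 3.6705%
Sharpe = (r̄ − rf) / σ = (-0.7500 − 0.15) / 3.6705 = -0.9000 / 3.6705 = -0.2452

-0.245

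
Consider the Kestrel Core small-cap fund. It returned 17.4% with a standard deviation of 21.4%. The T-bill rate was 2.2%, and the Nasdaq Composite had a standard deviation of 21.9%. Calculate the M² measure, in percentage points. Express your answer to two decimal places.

Sharpe = (Rp − Rf) / σp = (17.4% − 2.2%) / 21.4% = 0.7103
M² = Rf + Sharpe × σm = 2.2% + 0.7103 × 21.9% = 17.7556%

17.76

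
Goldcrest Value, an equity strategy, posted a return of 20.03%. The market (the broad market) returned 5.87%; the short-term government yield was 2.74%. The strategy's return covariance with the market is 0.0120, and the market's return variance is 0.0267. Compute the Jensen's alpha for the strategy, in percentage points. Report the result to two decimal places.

15.88

β = Cov / Var = 0.0120 / 0.0267 = 0.4494
E[R] = Rf + β(Rm − Rf) = 2.74% + 0.4494 × (5.87% − 2.74%) = 4.1466%
α = Rp − E[R] = 20.03% − 4.1466% = 15.8834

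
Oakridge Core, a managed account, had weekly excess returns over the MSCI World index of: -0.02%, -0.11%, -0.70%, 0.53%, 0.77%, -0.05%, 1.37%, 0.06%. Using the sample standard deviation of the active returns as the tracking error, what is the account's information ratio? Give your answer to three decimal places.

0.364

μ = (-0.02 − 0.11 − 0.7 + 0.53 + 0.77 − 0.05 + 1.37 + 0.06) / 8 = 1.850 / 8 = 0.2313%
Sample σ = √[Σ(r − μ)² / 7] = √[2.8315 / 7] = √0.4045 = 0.6360%
IR = μ / tracking error = 0.2313 / 0.6360 = 0.3637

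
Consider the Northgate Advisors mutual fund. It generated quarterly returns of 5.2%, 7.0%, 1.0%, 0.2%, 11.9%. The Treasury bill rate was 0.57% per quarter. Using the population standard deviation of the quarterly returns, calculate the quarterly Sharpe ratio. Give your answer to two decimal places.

Mean return μ = 25.30 / 5 = 5.0600%
Σ(r − μ)² = 90.6720; population σ = √(90.6720/5) = 4.2585%
Sharpe = (μ − rf) / σ = (5.0600 − 0.57) / 4.2585 = 4.4900 / 4.2585 = 1.0544

1.05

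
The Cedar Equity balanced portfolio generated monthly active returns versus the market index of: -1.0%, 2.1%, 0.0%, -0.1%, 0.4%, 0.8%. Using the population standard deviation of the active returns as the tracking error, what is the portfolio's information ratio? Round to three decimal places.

r̄ = (-1 + 2.1 + 0 − 0.1 + 0.4 + 0.8) / 6 = 2.20 / 6 = 0.3667%
Σ(r − r̄)² = (-1 − 0.3667)² + (2.1 − 0.3667)² + (0 − 0.3667)² + … = 5.4133
population σ = √(5.4133 / 6) = √0.9022 = 0.9498%
IR = r̄ / tracking error = 0.3667 / 0.9498 = 0.3861

0.386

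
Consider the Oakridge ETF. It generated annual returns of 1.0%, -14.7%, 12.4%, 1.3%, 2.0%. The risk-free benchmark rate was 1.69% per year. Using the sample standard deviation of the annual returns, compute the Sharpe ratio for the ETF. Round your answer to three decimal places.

-0.133

r̄ = (1 − 14.7 + 12.4 + 1.3 + 2) / 5 = 2.00 / 5 = 0.4000%
Sample σ = √[Σ(r − r̄)² / 4] = √[375.7400 / 4] = √93.9350 = 9.6920%
Sharpe = (r̄ − rf) / σ = (0.4000 − 1.69) / 9.6920 = -1.2900 / 9.6920 = -0.1331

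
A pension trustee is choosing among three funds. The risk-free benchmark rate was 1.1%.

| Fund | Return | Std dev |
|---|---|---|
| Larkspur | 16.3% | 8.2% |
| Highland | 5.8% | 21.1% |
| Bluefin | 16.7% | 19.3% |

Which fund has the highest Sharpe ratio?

Larkspur: Sharpe ratio = (16.3% − 1.1%) / 8.2% = 1.854
Highland: Sharpe ratio = (5.8% − 1.1%) / 21.1% = 0.223
Bluefin: Sharpe ratio = (16.7% − 1.1%) / 19.3% = 0.808
Highest: Larkspur (1.854).

Larkspur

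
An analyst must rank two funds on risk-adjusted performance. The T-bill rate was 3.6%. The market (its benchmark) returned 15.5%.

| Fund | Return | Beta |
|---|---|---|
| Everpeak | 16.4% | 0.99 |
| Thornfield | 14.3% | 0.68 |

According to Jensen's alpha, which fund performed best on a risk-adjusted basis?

Everpeak: α = 16.4% − [3.6% + 0.99 × (15.5% − 3.6%)] = 1.019
Thornfield: α = 14.3% − [3.6% + 0.68 × (15.5% − 3.6%)] = 2.608
Highest: Thornfield (2.608).

Thornfield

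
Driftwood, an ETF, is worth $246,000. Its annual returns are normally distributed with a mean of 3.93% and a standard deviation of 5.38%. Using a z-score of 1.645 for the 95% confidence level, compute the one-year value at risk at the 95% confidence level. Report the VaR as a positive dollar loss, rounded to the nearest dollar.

$12,103

Return at the 95% tail: μ − z·σ = 3.93% − 1.645 × 5.38% = 3.93 − 8.8501 = -4.9201%
VaR = −(-4.9201%) × $246,000 = 4.9201% × $246,000 = $12,103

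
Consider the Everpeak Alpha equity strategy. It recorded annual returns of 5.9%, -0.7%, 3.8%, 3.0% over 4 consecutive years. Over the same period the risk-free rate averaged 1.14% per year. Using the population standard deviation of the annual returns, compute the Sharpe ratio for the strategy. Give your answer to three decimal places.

Mean return μ = 12.00 / 4 = 3.0000%
Σ(r − μ)² = (5.9 − 3.0000)² + (-0.7 − 3.0000)² + (3.8 − 3.0000)² + … = 22.7400
population σ = √(22.7400 / 4) = √5.6850 = 2.3843%
Sharpe = (μ − rf) / σ = (3.0000 − 1.14) / 2.3843 = 1.8600 / 2.3843 = 0.7801

0.780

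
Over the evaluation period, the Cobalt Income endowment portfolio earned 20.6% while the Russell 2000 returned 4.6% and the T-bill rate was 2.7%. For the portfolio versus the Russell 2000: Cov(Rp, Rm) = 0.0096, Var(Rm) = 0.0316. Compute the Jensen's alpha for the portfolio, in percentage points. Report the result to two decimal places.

β = Cov / Var = 0.0096 / 0.0316 = 0.3038
E[R] = Rf + β(Rm − Rf) = 2.7% + 0.3038 × (4.6% − 2.7%) = 3.2772%
α = Rp − E[R] = 20.6% − 3.2772% = 17.3228

17.32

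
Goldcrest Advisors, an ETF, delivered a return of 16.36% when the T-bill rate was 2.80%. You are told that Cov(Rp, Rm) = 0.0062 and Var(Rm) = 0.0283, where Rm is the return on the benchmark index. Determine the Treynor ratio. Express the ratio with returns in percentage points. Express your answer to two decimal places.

β = Cov / Var = 0.0062 / 0.0283 = 0.2191
Treynor = (Rp − Rf) / β = (16.36% − 2.80%) / 0.2191 = 13.56 / 0.2191 = 61.8895

61.89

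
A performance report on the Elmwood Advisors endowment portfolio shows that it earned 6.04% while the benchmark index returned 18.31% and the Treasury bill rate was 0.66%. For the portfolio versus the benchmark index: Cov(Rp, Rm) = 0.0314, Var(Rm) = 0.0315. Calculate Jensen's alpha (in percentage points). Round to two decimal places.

-12.21

β = Cov / Var = 0.0314 / 0.0315 = 0.9968
E[R] = Rf + β(Rm − Rf) = 0.66% + 0.9968 × (18.31% − 0.66%) = 18.2535%
α = Rp − E[R] = 6.04% − 18.2535% = -12.2135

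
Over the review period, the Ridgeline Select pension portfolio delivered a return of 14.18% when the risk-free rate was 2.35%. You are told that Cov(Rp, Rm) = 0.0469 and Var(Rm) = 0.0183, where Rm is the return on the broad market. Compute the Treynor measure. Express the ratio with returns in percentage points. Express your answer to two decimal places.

4.62

β = Cov / Var = 0.0469 / 0.0183 = 2.5628
Treynor = (Rp − Rf) / β = (14.18% − 2.35%) / 2.5628 = 11.83 / 2.5628 = 4.6160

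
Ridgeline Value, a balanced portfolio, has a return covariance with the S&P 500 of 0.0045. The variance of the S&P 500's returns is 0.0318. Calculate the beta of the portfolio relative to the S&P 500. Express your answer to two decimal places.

β = Cov(Rp, Rm) / Var(Rm) = 0.0045 / 0.0318 = 0.1415

0.14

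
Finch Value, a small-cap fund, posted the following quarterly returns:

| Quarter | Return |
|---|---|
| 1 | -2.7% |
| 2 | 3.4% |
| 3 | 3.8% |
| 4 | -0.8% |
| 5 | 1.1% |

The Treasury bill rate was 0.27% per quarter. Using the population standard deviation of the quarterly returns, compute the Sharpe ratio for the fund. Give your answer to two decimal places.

Mean return μ = 4.80 / 5 = 0.9600%
Σ(r − μ)² = (-2.7 − 0.9600)² + (3.4 − 0.9600)² + … = 30.5320
σ = √[30.5320 / 5] = 2.4711%
Sharpe = (μ − rf) / σ = (0.9600 − 0.27) / 2.4711 = 0.6900 / 2.4711 = 0.2792

0.28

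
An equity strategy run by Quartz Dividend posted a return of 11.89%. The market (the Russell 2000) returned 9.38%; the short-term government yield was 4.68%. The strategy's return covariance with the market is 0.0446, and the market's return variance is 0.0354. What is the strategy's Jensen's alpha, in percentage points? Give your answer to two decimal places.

β = Cov / Var = 0.0446 / 0.0354 = 1.2599
E[R] = Rf + β(Rm − Rf) = 4.68% + 1.2599 × (9.38% − 4.68%) = 10.6015%
α = Rp − E[R] = 11.89% − 10.6015% = 1.2885

1.29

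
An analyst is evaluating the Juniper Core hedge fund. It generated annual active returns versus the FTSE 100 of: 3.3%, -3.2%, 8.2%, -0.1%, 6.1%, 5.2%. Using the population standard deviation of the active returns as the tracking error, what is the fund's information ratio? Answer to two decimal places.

0.84

r̄ = (3.3 − 3.2 + 8.2 − 0.1 + 6.1 + 5.2) / 6 = 19.50 / 6 = 3.2500%
Σ(r − r̄)² = (3.3 − 3.2500)² + (-3.2 − 3.2500)² + … = 89.2550
σ = √[89.2550 / 6] = 3.8569%
IR = r̄ / tracking error = 3.2500 / 3.8569 = 0.8426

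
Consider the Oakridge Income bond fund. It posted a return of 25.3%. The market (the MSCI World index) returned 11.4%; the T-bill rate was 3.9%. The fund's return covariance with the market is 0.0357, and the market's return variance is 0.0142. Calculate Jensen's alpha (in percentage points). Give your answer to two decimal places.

2.54

β = Cov / Var = 0.0357 / 0.0142 = 2.5141
E[R] = Rf + β(Rm − Rf) = 3.9% + 2.5141 × (11.4% − 3.9%) = 22.7558%
α = Rp − E[R] = 25.3% − 22.7558% = 2.5442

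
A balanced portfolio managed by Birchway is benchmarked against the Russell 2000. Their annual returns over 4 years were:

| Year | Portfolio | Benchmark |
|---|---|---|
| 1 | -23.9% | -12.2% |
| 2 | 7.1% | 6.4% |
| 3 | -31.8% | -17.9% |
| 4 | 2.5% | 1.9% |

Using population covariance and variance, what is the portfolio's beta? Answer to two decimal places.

r̄p = -11.5250%,  r̄m = -5.4500%
Cov = Σ(rp − r̄p)(rm − r̄m) / 4 = 164.9363
Var(rm) = Σ(rm − r̄m)² / 4 = 98.7525
β = Cov / Var = 164.9363 / 98.7525 = 1.6702

1.67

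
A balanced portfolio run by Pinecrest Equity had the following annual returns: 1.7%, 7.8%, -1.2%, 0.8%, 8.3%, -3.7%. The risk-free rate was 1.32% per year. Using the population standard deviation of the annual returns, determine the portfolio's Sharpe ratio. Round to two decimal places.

μ = (1.7 + 7.8 − 1.2 + 0.8 + 8.3 − 3.7) / 6 = 13.70 / 6 = 2.2833%
Σ(r − μ)² = (1.7 − 2.2833)² + (7.8 − 2.2833)² + … = 117.1083
σ = √[117.1083 / 6] = 4.4179%
Sharpe = (μ − rf) / σ = (2.2833 − 1.32) / 4.4179 = 0.9633 / 4.4179 = 0.2180

0.22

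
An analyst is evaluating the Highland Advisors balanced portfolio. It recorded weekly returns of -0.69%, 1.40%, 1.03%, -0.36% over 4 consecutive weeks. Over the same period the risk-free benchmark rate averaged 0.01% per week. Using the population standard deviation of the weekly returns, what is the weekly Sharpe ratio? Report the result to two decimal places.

r̄ = (-0.69 + 1.4 + 1.03 − 0.36) / 4 = 1.380 / 4 = 0.3450%
Σ(r − r̄)² = 3.1505; population σ = √(3.1505/4) = 0.8875%
Sharpe = (r̄ − rf) / σ = (0.3450 − 0.01) / 0.8875 = 0.3350 / 0.8875 = 0.3775

0.38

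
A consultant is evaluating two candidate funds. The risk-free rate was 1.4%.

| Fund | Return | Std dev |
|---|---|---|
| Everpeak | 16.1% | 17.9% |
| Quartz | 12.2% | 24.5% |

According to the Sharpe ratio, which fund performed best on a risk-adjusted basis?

Everpeak: Sharpe ratio = (16.1% − 1.4%) / 17.9% = 0.821
Quartz: Sharpe ratio = (12.2% − 1.4%) / 24.5% = 0.441
Highest: Everpeak (0.821).

Everpeak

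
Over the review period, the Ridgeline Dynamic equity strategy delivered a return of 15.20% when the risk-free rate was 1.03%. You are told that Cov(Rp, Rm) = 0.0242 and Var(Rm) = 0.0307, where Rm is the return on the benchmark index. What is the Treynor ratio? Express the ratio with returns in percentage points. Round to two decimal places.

17.98

β = Cov / Var = 0.0242 / 0.0307 = 0.7883
Treynor = (Rp − Rf) / β = (15.20% − 1.03%) / 0.7883 = 14.17 / 0.7883 = 17.9754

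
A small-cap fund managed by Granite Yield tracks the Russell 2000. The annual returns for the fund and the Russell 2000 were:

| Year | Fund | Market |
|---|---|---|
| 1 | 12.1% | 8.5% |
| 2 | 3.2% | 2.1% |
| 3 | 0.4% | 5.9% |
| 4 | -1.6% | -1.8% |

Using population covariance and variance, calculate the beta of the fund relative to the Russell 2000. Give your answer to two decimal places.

r̄p = 3.5250%,  r̄m = 3.6750%
Cov = Σ(rp − r̄p)(rm − r̄m) / 4 = 15.7481
Var(rm) = Σ(rm − r̄m)² / 4 = 15.1719
β = Cov / Var = 15.7481 / 15.1719 = 1.0380

1.04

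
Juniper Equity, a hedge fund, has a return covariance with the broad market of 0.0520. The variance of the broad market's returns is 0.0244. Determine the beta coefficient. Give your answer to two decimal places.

2.13

β = Cov(Rp, Rm) / Var(Rm) = 0.0520 / 0.0244 = 2.1311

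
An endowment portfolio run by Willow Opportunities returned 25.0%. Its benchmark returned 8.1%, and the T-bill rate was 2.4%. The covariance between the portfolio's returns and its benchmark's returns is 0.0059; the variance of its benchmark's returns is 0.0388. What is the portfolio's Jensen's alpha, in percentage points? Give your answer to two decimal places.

21.73

β = Cov / Var = 0.0059 / 0.0388 = 0.1521
E[R] = Rf + β(Rm − Rf) = 2.4% + 0.1521 × (8.1% − 2.4%) = 3.2670%
α = Rp − E[R] = 25.0% − 3.2670% = 21.7330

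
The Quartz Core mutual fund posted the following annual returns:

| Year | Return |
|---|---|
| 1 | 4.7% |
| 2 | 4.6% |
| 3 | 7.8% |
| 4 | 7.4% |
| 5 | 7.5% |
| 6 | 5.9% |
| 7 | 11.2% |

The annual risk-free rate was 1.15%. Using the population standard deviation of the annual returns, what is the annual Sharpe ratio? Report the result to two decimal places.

2.79

Mean return μ = 49.10 / 7 = 7.0143%
Population std dev = √[30.9486 / 7] = 2.1027%
Sharpe = (μ − rf) / σ = (7.0143 − 1.15) / 2.1027 = 5.8643 / 2.1027 = 2.7889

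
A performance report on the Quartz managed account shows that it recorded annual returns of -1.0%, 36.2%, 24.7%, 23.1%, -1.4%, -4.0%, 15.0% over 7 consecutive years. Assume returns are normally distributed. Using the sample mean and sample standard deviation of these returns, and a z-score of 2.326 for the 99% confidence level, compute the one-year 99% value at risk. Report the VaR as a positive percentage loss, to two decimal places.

r̄ = (-1 + 36.2 + 24.7 + 23.1 − 1.4 − 4 + 15) / 7 = 13.2286%
Σ(r − r̄)² = 1473.1343; sample σ = √(1473.1343/6) = 15.6692%
VaR = −(r̄ − z·σ) = −(13.2286 − 2.326 × 15.6692) = −(-23.2180) = 23.2180%

23.22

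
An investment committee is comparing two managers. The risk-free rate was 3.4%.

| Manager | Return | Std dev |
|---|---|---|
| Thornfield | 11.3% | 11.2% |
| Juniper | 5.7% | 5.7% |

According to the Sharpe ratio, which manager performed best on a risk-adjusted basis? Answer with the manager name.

Thornfield: Sharpe ratio = (11.3% − 3.4%) / 11.2% = 0.705
Juniper: Sharpe ratio = (5.7% − 3.4%) / 5.7% = 0.404
Highest: Thornfield (0.705).

Thornfield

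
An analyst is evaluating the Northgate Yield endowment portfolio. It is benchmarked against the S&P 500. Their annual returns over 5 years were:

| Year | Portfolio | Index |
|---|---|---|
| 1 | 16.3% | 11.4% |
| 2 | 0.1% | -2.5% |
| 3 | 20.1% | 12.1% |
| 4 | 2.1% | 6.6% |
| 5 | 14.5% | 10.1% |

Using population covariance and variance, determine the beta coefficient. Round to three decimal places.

1.311

r̄p = 10.6200%,  r̄m = 7.5400%
Cov = Σ(rp − r̄p)(rm − r̄m) / 5 = 37.7432
Var(rm) = Σ(rm − r̄m)² / 5 = 28.7864
β = Cov / Var = 37.7432 / 28.7864 = 1.3111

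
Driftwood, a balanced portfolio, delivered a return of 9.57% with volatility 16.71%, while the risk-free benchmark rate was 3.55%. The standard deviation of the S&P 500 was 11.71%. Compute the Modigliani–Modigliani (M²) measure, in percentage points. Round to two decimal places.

Sharpe = (Rp − Rf) / σp = (9.57% − 3.55%) / 16.71% = 0.3603
M² = Rf + Sharpe × σm = 3.55% + 0.3603 × 11.71% = 7.7691%

7.77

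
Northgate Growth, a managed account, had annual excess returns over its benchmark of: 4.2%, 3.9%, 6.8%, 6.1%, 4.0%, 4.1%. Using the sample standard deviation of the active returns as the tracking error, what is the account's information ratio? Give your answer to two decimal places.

3.84

r̄ = (4.2 + 3.9 + 6.8 + 6.1 + 4 + 4.1) / 6 = 29.10 / 6 = 4.8500%
Σ(r − r̄)² = (4.2 − 4.8500)² + (3.9 − 4.8500)² + … = 7.9750
sample σ = √(7.9750 / 5) = √1.5950 = 1.2629%
IR = r̄ / tracking error = 4.8500 / 1.2629 = 3.8404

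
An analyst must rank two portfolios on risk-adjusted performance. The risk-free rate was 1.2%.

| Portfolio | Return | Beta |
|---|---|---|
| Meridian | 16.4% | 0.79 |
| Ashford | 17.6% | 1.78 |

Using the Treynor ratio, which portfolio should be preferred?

Meridian: Treynor = (16.4% − 1.2%) / 0.79 = 19.241
Ashford: Treynor = (17.6% − 1.2%) / 1.78 = 9.213
Highest: Meridian (19.241).

Meridian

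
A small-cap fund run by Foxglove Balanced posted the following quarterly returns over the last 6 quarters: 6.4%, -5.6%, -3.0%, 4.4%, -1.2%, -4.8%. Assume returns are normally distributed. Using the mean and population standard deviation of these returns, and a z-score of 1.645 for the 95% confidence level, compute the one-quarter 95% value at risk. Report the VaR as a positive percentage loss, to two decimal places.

μ = (6.4 − 5.6 − 3 + 4.4 − 1.2 − 4.8) / 6 = -0.6333%
Population σ = √[Σ(r − μ)² / 6] = √[122.7533 / 6] = √20.4589 = 4.5232%
VaR = −(μ − z·σ) = −(-0.6333 − 1.645 × 4.5232) = −(-8.0740) = 8.0740%

8.07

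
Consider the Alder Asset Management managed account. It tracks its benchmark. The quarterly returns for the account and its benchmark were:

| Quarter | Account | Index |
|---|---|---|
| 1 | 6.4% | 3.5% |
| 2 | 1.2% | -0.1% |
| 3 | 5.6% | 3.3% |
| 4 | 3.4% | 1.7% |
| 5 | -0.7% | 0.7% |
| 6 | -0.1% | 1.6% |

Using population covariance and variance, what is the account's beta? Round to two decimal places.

1.77

r̄p = 2.6333%,  r̄m = 1.7833%
Cov = Σ(rp − r̄p)(rm − r̄m) / 6 = 2.9522
Var(rm) = Σ(rm − r̄m)² / 6 = 1.6681
β = Cov / Var = 2.9522 / 1.6681 = 1.7698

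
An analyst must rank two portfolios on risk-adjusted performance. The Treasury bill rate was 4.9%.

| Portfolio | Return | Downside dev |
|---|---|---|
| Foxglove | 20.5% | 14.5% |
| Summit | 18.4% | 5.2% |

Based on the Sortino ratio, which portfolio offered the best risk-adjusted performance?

Summit

Foxglove: Sortino ratio = (20.5% − 4.9%) / 14.5% = 1.076
Summit: Sortino ratio = (18.4% − 4.9%) / 5.2% = 2.596
Highest: Summit (2.596).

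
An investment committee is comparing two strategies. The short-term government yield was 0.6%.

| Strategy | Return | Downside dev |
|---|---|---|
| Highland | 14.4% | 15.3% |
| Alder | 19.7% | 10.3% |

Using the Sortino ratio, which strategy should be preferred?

Highland: Sortino ratio = (14.4% − 0.6%) / 15.3% = 0.902
Alder: Sortino ratio = (19.7% − 0.6%) / 10.3% = 1.854
Highest: Alder (1.854).

Alder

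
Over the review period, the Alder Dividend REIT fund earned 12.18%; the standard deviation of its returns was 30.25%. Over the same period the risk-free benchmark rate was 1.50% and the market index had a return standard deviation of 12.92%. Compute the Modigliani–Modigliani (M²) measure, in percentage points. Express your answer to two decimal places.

6.06

Sharpe = (Rp − Rf) / σp = (12.18% − 1.50%) / 30.25% = 0.3531
M² = Rf + Sharpe × σm = 1.50% + 0.3531 × 12.92% = 6.0621%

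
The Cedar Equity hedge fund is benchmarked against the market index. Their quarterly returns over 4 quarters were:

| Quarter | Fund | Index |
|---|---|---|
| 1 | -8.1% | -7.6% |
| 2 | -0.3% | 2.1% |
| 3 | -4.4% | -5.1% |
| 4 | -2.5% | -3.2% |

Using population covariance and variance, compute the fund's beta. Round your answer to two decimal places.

0.76

r̄p = -3.8250%,  r̄m = -3.4500%
Cov = Σ(rp − r̄p)(rm − r̄m) / 4 = 9.6463
Var(rm) = Σ(rm − r̄m)² / 4 = 12.7025
β = Cov / Var = 9.6463 / 12.7025 = 0.7594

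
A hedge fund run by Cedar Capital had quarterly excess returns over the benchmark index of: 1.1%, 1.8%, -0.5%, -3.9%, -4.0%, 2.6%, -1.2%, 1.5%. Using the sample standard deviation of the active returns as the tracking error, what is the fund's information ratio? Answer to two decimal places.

-0.13

r̄ = (1.1 + 1.8 − 0.5 − 3.9 − 4 + 2.6 − 1.2 + 1.5) / 8 = -0.3250%
Sample σ = √[Σ(r − r̄)² / 7] = √[45.5150 / 7] = √6.5021 = 2.5499%
IR = r̄ / tracking error = -0.3250 / 2.5499 = -0.1275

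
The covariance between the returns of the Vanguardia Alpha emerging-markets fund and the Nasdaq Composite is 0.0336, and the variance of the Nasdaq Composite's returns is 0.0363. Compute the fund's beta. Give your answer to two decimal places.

0.93

β = Cov(Rp, Rm) / Var(Rm) = 0.0336 / 0.0363 = 0.9256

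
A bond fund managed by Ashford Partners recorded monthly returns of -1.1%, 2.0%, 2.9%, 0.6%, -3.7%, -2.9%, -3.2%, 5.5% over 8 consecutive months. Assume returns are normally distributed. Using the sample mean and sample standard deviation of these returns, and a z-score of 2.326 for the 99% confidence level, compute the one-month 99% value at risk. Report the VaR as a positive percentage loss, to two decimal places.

r̄ = (-1.1 + 2 + 2.9 + 0.6 − 3.7 − 2.9 − 3.2 + 5.5) / 8 = 0.0125%
Σ(r − r̄)² = (-1.1 − 0.0125)² + (2 − 0.0125)² + … = 76.5688
σ = √[76.5688 / 7] = 3.3073%
VaR = −(r̄ − z·σ) = −(0.0125 − 2.326 × 3.3073) = −(-7.6803) = 7.6803%

7.68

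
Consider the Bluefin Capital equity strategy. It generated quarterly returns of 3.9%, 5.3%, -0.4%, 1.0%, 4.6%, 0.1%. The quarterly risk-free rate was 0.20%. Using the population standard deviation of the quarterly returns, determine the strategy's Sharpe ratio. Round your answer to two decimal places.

0.98

Mean return r̄ = 14.50 / 6 = 2.4167%
Σ(r − r̄)² = (3.9 − 2.4167)² + (5.3 − 2.4167)² + … = 30.5883
population σ = √(30.5883 / 6) = √5.0981 = 2.2579%
Sharpe = (r̄ − rf) / σ = (2.4167 − 0.2) / 2.2579 = 2.2167 / 2.2579 = 0.9818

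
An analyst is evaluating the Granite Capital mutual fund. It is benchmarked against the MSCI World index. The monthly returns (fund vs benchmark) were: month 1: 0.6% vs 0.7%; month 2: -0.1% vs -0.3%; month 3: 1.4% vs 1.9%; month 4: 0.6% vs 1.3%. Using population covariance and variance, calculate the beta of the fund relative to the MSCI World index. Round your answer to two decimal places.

r̄p = 0.6250%,  r̄m = 0.9000%
Cov = Σ(rp − r̄p)(rm − r̄m) / 4 = 0.4100
Var(rm) = Σ(rm − r̄m)² / 4 = 0.6600
β = Cov / Var = 0.4100 / 0.6600 = 0.6212

0.62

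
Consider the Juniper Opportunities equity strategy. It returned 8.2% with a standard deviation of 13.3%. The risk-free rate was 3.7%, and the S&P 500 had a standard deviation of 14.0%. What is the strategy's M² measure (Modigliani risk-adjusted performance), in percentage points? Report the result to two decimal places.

Sharpe = (Rp − Rf) / σp = (8.2% − 3.7%) / 13.3% = 0.3383
M² = Rf + Sharpe × σm = 3.7% + 0.3383 × 14.0% = 8.4362%

8.44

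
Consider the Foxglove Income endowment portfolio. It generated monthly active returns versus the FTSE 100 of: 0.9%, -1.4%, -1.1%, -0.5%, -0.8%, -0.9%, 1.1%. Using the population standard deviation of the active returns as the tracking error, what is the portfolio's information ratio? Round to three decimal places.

r̄ = (0.9 − 1.4 − 1.1 − 0.5 − 0.8 − 0.9 + 1.1) / 7 = -2.70 / 7 = -0.3857%
Σ(r − r̄)² = (0.9 − (-0.3857))² + (-1.4 − (-0.3857))² + … = 5.8486
population σ = √(5.8486 / 7) = √0.8355 = 0.9141%
IR = r̄ / tracking error = -0.3857 / 0.9141 = -0.4219

-0.422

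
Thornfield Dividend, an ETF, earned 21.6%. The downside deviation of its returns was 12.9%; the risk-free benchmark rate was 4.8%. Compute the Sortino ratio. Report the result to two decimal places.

1.30

Sortino = (Rp − Rf) / σd = (21.6% − 4.8%) / 12.9% = 16.80% / 12.9% = 1.3023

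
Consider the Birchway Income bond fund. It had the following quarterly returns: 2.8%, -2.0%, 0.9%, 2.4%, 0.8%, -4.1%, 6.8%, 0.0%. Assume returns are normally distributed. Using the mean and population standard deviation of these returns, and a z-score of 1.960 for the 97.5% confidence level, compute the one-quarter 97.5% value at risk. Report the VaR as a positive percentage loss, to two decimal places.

5.05

Mean return r̄ = 7.60 / 8 = 0.9500%
Population σ = √[Σ(r − r̄)² / 8] = √[74.8800 / 8] = √9.3600 = 3.0594%
VaR = −(r̄ − z·σ) = −(0.9500 − 1.960 × 3.0594) = −(-5.0464) = 5.0464%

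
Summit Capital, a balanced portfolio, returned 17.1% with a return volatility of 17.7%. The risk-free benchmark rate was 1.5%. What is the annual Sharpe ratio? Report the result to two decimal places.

Sharpe = (Rp − Rf) / σp = (17.1% − 1.5%) / 17.7% = 15.60% / 17.7% = 0.8814

0.88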